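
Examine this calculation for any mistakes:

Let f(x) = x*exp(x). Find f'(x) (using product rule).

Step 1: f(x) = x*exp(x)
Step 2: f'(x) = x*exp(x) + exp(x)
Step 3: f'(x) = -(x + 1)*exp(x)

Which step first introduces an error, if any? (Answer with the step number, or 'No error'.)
Step 3

Step 3 is incorrect due to a sign flip.
The step shows: -(x + 1)*exp(x)
The correct value should be: (x + 1)*exp(x)

Explanation: The sign of the whole expression was flipped: the term (x + 1)*exp(x) was incorrectly written as -(x + 1)*exp(x)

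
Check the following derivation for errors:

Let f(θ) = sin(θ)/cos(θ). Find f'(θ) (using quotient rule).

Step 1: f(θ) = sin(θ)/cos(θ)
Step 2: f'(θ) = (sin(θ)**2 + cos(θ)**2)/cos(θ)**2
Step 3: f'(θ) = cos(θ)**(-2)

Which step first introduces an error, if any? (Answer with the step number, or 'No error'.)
No error

All steps in this derivation are correct.
The final answer f'(θ) = cos(θ)**(-2) is valid.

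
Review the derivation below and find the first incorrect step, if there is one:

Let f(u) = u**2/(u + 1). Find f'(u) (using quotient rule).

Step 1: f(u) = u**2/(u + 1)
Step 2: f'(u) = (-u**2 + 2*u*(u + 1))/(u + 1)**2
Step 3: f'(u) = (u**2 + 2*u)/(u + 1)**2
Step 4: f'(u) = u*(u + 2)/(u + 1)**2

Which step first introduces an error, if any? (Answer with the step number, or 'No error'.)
No error

All steps in this derivation are correct.
The final answer f'(u) = u*(u + 2)/(u + 1)**2 is valid.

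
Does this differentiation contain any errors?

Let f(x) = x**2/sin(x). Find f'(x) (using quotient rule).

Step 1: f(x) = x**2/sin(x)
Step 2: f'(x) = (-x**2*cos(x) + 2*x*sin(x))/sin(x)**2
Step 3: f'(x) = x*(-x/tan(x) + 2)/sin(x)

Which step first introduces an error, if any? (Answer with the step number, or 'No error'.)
No error

All steps in this derivation are correct.
The final answer f'(x) = x*(-x/tan(x) + 2)/sin(x) is valid.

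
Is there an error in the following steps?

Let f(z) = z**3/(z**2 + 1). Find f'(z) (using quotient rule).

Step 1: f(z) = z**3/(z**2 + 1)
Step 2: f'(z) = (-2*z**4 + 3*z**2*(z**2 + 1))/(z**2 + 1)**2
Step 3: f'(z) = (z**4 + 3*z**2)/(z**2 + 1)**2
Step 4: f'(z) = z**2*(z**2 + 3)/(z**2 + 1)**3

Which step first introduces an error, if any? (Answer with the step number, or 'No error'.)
Step 4

Step 4 is incorrect due to a wrong exponent.
The step shows: z**2*(z**2 + 3)/(z**2 + 1)**3
The correct value should be: z**2*(z**2 + 3)/(z**2 + 1)**2

Explanation: The exponent -2 on z**2 + 1 was incorrectly written as -3: the term z**2*(z**2 + 3)/(z**2 + 1)**2 was incorrectly written as z**2*(z**2 + 3)/(z**2 + 1)**3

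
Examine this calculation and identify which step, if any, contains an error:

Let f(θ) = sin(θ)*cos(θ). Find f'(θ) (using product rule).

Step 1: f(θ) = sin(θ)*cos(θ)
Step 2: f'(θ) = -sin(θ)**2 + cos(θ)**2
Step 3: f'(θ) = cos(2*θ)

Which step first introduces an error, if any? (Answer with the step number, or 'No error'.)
No error

All steps in this derivation are correct.
The final answer f'(θ) = cos(2*θ) is valid.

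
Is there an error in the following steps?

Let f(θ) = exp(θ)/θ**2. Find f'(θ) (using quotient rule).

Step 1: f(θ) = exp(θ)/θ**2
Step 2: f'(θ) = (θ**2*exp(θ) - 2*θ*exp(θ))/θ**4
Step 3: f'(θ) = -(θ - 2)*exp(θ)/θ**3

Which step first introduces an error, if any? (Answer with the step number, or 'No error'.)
Step 3

Step 3 is incorrect due to a sign flip.
The step shows: -(θ - 2)*exp(θ)/θ**3
The correct value should be: (θ - 2)*exp(θ)/θ**3

Explanation: The sign of the whole expression was flipped: the term (θ - 2)*exp(θ)/θ**3 was incorrectly written as -(θ - 2)*exp(θ)/θ**3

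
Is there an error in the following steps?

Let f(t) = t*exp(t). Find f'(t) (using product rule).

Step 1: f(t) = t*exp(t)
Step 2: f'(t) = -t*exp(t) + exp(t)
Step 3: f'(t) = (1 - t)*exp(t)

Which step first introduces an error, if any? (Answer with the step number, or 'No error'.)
Step 2

Step 2 is incorrect due to a sign flip.
The step shows: -t*exp(t) + exp(t)
The correct value should be: t*exp(t) + exp(t)

Explanation: The sign of one term was flipped: the term t*exp(t) was incorrectly written as -t*exp(t)
The later steps are derived from this incorrect expression, so the error originates in Step 2.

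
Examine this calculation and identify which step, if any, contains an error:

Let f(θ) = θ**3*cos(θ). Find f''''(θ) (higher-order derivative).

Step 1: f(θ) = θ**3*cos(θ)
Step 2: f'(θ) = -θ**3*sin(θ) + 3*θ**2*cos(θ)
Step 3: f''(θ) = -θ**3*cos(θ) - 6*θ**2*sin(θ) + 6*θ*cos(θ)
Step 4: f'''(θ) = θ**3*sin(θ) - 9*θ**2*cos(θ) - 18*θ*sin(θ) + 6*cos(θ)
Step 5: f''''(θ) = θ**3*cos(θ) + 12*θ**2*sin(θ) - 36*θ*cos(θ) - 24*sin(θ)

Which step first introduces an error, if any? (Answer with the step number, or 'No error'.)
No error

All steps in this derivation are correct.
The final answer f''''(θ) = θ**3*cos(θ) + 12*θ**2*sin(θ) - 36*θ*cos(θ) - 24*sin(θ) is valid.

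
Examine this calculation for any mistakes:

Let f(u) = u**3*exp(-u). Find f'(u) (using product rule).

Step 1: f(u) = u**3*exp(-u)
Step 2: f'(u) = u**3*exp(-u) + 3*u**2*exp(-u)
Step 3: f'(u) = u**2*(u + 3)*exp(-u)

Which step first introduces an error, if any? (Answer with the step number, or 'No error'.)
Step 2

Step 2 is incorrect due to a sign flip.
The step shows: u**3*exp(-u) + 3*u**2*exp(-u)
The correct value should be: -u**3*exp(-u) + 3*u**2*exp(-u)

Explanation: The sign of one term was flipped: the term -u**3*exp(-u) was incorrectly written as u**3*exp(-u)
The later steps are derived from this incorrect expression, so the error originates in Step 2.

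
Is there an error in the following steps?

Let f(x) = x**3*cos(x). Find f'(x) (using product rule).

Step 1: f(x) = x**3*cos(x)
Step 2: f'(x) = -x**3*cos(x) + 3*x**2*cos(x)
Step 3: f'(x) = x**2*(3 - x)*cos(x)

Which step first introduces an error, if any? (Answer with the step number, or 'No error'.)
Step 2

Step 2 is incorrect due to a wrong trig function.
The step shows: -x**3*cos(x) + 3*x**2*cos(x)
The correct value should be: -x**3*sin(x) + 3*x**2*cos(x)

Explanation: sin(x) was incorrectly written as cos(x): the term -x**3*sin(x) was incorrectly written as -x**3*cos(x)
The later steps are derived from this incorrect expression, so the error originates in Step 2.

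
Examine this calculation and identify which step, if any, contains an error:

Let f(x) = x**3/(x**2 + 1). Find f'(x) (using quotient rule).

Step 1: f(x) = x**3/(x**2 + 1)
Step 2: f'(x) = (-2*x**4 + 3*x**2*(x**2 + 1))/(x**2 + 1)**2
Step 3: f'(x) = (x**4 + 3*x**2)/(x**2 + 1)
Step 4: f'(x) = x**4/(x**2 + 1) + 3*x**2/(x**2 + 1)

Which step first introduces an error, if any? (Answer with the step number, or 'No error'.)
Step 3

Step 3 is incorrect due to a wrong exponent.
The step shows: (x**4 + 3*x**2)/(x**2 + 1)
The correct value should be: (x**4 + 3*x**2)/(x**2 + 1)**2

Explanation: The exponent -2 on x**2 + 1 was incorrectly written as -1: the term (x**4 + 3*x**2)/(x**2 + 1)**2 was incorrectly written as (x**4 + 3*x**2)/(x**2 + 1)
The later steps are derived from this incorrect expression, so the error originates in Step 3.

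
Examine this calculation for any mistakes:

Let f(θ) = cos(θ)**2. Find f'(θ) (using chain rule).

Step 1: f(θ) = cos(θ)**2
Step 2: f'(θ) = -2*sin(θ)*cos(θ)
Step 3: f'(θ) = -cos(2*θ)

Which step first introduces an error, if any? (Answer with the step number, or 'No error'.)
Step 3

Step 3 is incorrect due to a wrong trig function.
The step shows: -cos(2*θ)
The correct value should be: -sin(2*θ)

Explanation: sin(2*θ) was incorrectly written as cos(2*θ): the term -sin(2*θ) was incorrectly written as -cos(2*θ)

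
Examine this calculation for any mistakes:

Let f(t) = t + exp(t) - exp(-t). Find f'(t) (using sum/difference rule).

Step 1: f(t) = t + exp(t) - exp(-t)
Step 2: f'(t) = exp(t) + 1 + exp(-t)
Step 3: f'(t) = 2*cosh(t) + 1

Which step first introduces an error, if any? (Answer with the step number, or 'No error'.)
No error

All steps in this derivation are correct.
The final answer f'(t) = 2*cosh(t) + 1 is valid.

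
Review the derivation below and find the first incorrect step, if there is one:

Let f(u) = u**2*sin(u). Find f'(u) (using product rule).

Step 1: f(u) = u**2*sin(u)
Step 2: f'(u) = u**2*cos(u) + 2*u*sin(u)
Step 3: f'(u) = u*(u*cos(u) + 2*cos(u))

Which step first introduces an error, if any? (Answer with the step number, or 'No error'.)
Step 3

Step 3 is incorrect due to a wrong trig function.
The step shows: u*(u*cos(u) + 2*cos(u))
The correct value should be: u*(u*cos(u) + 2*sin(u))

Explanation: sin(u) was incorrectly written as cos(u): the term u*(u*cos(u) + 2*sin(u)) was incorrectly written as u*(u*cos(u) + 2*cos(u))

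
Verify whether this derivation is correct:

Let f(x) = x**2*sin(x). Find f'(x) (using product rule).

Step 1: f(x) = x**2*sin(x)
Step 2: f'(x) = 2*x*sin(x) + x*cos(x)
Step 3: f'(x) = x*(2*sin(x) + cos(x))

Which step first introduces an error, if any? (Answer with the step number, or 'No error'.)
Step 2

Step 2 is incorrect due to a wrong exponent.
The step shows: 2*x*sin(x) + x*cos(x)
The correct value should be: x**2*cos(x) + 2*x*sin(x)

Explanation: The exponent 2 on x was incorrectly written as 1: the term x**2*cos(x) was incorrectly written as x*cos(x)
The later steps are derived from this incorrect expression, so the error originates in Step 2.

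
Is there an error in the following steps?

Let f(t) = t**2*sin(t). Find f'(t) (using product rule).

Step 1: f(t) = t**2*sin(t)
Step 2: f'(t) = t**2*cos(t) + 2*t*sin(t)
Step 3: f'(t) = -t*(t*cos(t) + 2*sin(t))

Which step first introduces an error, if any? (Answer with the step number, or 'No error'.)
Step 3

Step 3 is incorrect due to a sign flip.
The step shows: -t*(t*cos(t) + 2*sin(t))
The correct value should be: t*(t*cos(t) + 2*sin(t))

Explanation: The sign of the whole expression was flipped: the term t*(t*cos(t) + 2*sin(t)) was incorrectly written as -t*(t*cos(t) + 2*sin(t))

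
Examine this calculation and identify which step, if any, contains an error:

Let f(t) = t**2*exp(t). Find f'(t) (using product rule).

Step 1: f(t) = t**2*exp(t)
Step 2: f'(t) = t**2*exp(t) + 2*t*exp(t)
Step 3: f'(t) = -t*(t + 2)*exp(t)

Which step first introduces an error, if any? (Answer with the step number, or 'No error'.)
Step 3

Step 3 is incorrect due to a sign flip.
The step shows: -t*(t + 2)*exp(t)
The correct value should be: t*(t + 2)*exp(t)

Explanation: The sign of the whole expression was flipped: the term t*(t + 2)*exp(t) was incorrectly written as -t*(t + 2)*exp(t)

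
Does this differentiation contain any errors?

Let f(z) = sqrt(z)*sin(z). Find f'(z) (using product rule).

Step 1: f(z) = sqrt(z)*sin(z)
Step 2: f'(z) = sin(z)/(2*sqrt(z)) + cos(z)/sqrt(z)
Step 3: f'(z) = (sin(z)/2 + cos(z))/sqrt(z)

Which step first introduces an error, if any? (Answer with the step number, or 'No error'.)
Step 2

Step 2 is incorrect due to a wrong exponent.
The step shows: sin(z)/(2*sqrt(z)) + cos(z)/sqrt(z)
The correct value should be: sqrt(z)*cos(z) + sin(z)/(2*sqrt(z))

Explanation: The exponent 1/2 on z was incorrectly written as -1/2: the term sqrt(z)*cos(z) was incorrectly written as cos(z)/sqrt(z)
The later steps are derived from this incorrect expression, so the error originates in Step 2.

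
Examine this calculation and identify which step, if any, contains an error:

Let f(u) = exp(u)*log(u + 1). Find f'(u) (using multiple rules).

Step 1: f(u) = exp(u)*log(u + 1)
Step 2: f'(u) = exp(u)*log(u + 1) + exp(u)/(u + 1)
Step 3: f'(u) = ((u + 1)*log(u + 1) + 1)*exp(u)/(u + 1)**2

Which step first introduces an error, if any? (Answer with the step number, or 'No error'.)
Step 3

Step 3 is incorrect due to a wrong exponent.
The step shows: ((u + 1)*log(u + 1) + 1)*exp(u)/(u + 1)**2
The correct value should be: ((u + 1)*log(u + 1) + 1)*exp(u)/(u + 1)

Explanation: The exponent -1 on u + 1 was incorrectly written as -2: the term ((u + 1)*log(u + 1) + 1)*exp(u)/(u + 1) was incorrectly written as ((u + 1)*log(u + 1) + 1)*exp(u)/(u + 1)**2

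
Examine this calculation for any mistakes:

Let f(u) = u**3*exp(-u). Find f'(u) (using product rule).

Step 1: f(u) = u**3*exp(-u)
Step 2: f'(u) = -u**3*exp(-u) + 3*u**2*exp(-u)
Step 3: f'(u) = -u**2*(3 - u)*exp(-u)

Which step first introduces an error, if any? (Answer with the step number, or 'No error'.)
Step 3

Step 3 is incorrect due to a sign flip.
The step shows: -u**2*(3 - u)*exp(-u)
The correct value should be: u**2*(3 - u)*exp(-u)

Explanation: The sign of the whole expression was flipped: the term u**2*(3 - u)*exp(-u) was incorrectly written as -u**2*(3 - u)*exp(-u)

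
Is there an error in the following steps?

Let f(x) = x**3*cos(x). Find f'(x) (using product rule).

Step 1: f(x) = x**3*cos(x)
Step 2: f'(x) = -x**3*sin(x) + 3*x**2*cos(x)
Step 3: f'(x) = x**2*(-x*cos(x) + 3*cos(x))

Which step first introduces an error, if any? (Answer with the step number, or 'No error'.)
Step 3

Step 3 is incorrect due to a wrong trig function.
The step shows: x**2*(-x*cos(x) + 3*cos(x))
The correct value should be: x**2*(-x*sin(x) + 3*cos(x))

Explanation: sin(x) was incorrectly written as cos(x): the term x**2*(-x*sin(x) + 3*cos(x)) was incorrectly written as x**2*(-x*cos(x) + 3*cos(x))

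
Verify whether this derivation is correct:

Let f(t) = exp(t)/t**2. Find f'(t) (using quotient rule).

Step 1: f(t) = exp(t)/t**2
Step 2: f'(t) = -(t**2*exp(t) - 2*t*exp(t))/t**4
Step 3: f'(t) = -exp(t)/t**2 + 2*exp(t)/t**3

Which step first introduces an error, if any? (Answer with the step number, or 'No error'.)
Step 2

Step 2 is incorrect due to a sign flip.
The step shows: -(t**2*exp(t) - 2*t*exp(t))/t**4
The correct value should be: (t**2*exp(t) - 2*t*exp(t))/t**4

Explanation: The sign of the whole expression was flipped: the term (t**2*exp(t) - 2*t*exp(t))/t**4 was incorrectly written as -(t**2*exp(t) - 2*t*exp(t))/t**4
The later steps are derived from this incorrect expression, so the error originates in Step 2.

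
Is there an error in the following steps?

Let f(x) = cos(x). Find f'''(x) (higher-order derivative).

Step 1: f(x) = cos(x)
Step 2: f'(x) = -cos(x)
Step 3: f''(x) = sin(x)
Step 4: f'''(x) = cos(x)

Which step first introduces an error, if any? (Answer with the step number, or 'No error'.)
Step 2

Step 2 is incorrect due to a wrong trig function.
The step shows: -cos(x)
The correct value should be: -sin(x)

Explanation: sin(x) was incorrectly written as cos(x): the term -sin(x) was incorrectly written as -cos(x)
The later steps are derived from this incorrect expression, so the error originates in Step 2.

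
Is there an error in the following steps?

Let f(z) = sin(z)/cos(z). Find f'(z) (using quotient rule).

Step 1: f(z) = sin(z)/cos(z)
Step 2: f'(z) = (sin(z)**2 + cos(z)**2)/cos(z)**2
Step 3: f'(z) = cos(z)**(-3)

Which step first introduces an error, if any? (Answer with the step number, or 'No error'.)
Step 3

Step 3 is incorrect due to a wrong exponent.
The step shows: cos(z)**(-3)
The correct value should be: cos(z)**(-2)

Explanation: The exponent -2 on cos(z) was incorrectly written as -3: the term cos(z)**(-2) was incorrectly written as cos(z)**(-3)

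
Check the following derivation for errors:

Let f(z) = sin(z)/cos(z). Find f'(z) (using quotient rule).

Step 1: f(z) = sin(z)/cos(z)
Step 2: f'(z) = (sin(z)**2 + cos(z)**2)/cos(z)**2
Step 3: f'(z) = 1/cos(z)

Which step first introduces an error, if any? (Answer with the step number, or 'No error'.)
Step 3

Step 3 is incorrect due to a wrong exponent.
The step shows: 1/cos(z)
The correct value should be: cos(z)**(-2)

Explanation: The exponent -2 on cos(z) was incorrectly written as -1: the term cos(z)**(-2) was incorrectly written as 1/cos(z)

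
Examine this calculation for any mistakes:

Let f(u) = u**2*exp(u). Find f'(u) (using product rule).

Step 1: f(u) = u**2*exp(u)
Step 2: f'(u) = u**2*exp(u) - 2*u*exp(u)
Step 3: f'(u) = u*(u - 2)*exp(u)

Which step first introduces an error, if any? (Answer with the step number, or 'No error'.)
Step 2

Step 2 is incorrect due to a sign flip.
The step shows: u**2*exp(u) - 2*u*exp(u)
The correct value should be: u**2*exp(u) + 2*u*exp(u)

Explanation: The sign of one term was flipped: the term 2*u*exp(u) was incorrectly written as -2*u*exp(u)
The later steps are derived from this incorrect expression, so the error originates in Step 2.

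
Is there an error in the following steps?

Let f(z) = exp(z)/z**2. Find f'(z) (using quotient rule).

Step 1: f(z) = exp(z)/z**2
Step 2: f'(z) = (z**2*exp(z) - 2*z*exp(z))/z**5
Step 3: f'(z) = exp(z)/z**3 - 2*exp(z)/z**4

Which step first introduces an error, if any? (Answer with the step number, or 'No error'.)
Step 2

Step 2 is incorrect due to a wrong exponent.
The step shows: (z**2*exp(z) - 2*z*exp(z))/z**5
The correct value should be: (z**2*exp(z) - 2*z*exp(z))/z**4

Explanation: The exponent -4 on z was incorrectly written as -5: the term (z**2*exp(z) - 2*z*exp(z))/z**4 was incorrectly written as (z**2*exp(z) - 2*z*exp(z))/z**5
The later steps are derived from this incorrect expression, so the error originates in Step 2.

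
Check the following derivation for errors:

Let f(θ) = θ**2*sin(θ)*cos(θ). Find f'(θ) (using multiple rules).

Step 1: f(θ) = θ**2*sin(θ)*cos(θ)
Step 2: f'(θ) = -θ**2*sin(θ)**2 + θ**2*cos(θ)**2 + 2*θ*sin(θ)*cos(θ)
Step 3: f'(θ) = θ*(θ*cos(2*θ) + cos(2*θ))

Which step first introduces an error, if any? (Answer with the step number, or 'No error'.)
Step 3

Step 3 is incorrect due to a wrong trig function.
The step shows: θ*(θ*cos(2*θ) + cos(2*θ))
The correct value should be: θ*(θ*cos(2*θ) + sin(2*θ))

Explanation: sin(2*θ) was incorrectly written as cos(2*θ): the term θ*(θ*cos(2*θ) + sin(2*θ)) was incorrectly written as θ*(θ*cos(2*θ) + cos(2*θ))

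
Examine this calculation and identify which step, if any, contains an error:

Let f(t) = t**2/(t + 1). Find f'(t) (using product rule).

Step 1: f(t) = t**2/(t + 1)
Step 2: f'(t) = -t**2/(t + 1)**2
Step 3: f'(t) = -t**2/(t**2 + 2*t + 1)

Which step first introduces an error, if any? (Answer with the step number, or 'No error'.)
Step 2

Step 2 is incorrect due to a dropped term.
The step shows: -t**2/(t + 1)**2
The correct value should be: -t**2/(t + 1)**2 + 2*t/(t + 1)

Explanation: A term was dropped: the term 2*t/(t + 1) was incorrectly omitted
The later steps are derived from this incorrect expression, so the error originates in Step 2.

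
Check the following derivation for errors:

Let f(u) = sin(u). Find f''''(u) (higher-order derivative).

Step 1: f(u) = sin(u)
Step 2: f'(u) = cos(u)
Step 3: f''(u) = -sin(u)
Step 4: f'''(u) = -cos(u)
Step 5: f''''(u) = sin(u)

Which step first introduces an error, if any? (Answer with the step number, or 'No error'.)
No error

All steps in this derivation are correct.
The final answer f''''(u) = sin(u) is valid.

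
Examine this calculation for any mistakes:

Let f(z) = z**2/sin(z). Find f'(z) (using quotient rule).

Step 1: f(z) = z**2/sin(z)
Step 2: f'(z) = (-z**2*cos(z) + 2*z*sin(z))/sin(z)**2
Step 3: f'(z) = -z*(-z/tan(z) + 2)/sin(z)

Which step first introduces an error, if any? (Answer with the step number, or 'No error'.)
Step 3

Step 3 is incorrect due to a sign flip.
The step shows: -z*(-z/tan(z) + 2)/sin(z)
The correct value should be: z*(-z/tan(z) + 2)/sin(z)

Explanation: The sign of the whole expression was flipped: the term z*(-z/tan(z) + 2)/sin(z) was incorrectly written as -z*(-z/tan(z) + 2)/sin(z)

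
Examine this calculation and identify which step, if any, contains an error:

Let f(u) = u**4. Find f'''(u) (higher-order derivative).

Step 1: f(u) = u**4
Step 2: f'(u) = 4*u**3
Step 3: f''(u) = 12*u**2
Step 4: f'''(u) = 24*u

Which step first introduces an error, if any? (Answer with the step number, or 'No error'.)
No error

All steps in this derivation are correct.
The final answer f'''(u) = 24*u is valid.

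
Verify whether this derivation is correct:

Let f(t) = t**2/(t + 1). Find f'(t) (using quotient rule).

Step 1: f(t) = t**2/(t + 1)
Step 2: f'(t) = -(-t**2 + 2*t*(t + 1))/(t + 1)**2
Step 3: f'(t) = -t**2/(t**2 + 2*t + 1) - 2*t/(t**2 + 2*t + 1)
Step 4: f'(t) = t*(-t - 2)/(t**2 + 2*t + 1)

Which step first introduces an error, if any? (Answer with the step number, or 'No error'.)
Step 2

Step 2 is incorrect due to a sign flip.
The step shows: -(-t**2 + 2*t*(t + 1))/(t + 1)**2
The correct value should be: (-t**2 + 2*t*(t + 1))/(t + 1)**2

Explanation: The sign of the whole expression was flipped: the term (-t**2 + 2*t*(t + 1))/(t + 1)**2 was incorrectly written as -(-t**2 + 2*t*(t + 1))/(t + 1)**2
The later steps are derived from this incorrect expression, so the error originates in Step 2.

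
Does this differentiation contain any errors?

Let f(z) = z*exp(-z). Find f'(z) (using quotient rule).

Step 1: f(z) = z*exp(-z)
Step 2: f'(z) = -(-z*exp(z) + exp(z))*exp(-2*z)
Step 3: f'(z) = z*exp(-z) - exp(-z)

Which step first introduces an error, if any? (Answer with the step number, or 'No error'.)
Step 2

Step 2 is incorrect due to a sign flip.
The step shows: -(-z*exp(z) + exp(z))*exp(-2*z)
The correct value should be: (-z*exp(z) + exp(z))*exp(-2*z)

Explanation: The sign of the whole expression was flipped: the term (-z*exp(z) + exp(z))*exp(-2*z) was incorrectly written as -(-z*exp(z) + exp(z))*exp(-2*z)
The later steps are derived from this incorrect expression, so the error originates in Step 2.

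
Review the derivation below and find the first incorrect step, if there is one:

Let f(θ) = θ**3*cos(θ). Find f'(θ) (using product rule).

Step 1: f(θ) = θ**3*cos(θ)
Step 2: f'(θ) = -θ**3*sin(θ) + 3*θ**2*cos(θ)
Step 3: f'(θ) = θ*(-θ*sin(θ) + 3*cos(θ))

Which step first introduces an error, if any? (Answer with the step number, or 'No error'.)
Step 3

Step 3 is incorrect due to a wrong exponent.
The step shows: θ*(-θ*sin(θ) + 3*cos(θ))
The correct value should be: θ**2*(-θ*sin(θ) + 3*cos(θ))

Explanation: The exponent 2 on θ was incorrectly written as 1: the term θ**2*(-θ*sin(θ) + 3*cos(θ)) was incorrectly written as θ*(-θ*sin(θ) + 3*cos(θ))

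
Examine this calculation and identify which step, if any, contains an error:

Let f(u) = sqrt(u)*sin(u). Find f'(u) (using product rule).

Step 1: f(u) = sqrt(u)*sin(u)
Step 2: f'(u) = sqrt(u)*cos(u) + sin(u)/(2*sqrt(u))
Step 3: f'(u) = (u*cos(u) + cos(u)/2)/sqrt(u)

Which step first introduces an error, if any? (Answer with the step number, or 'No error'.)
Step 3

Step 3 is incorrect due to a wrong trig function.
The step shows: (u*cos(u) + cos(u)/2)/sqrt(u)
The correct value should be: (u*cos(u) + sin(u)/2)/sqrt(u)

Explanation: sin(u) was incorrectly written as cos(u): the term (u*cos(u) + sin(u)/2)/sqrt(u) was incorrectly written as (u*cos(u) + cos(u)/2)/sqrt(u)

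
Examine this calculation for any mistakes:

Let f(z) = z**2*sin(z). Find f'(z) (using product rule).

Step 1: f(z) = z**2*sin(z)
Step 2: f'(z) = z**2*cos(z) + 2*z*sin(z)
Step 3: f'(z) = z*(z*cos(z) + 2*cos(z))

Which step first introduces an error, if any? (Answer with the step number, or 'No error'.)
Step 3

Step 3 is incorrect due to a wrong trig function.
The step shows: z*(z*cos(z) + 2*cos(z))
The correct value should be: z*(z*cos(z) + 2*sin(z))

Explanation: sin(z) was incorrectly written as cos(z): the term z*(z*cos(z) + 2*sin(z)) was incorrectly written as z*(z*cos(z) + 2*cos(z))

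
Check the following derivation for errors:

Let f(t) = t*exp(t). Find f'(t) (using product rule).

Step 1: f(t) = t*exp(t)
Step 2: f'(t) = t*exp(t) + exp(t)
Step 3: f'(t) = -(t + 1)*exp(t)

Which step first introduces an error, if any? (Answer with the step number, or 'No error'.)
Step 3

Step 3 is incorrect due to a sign flip.
The step shows: -(t + 1)*exp(t)
The correct value should be: (t + 1)*exp(t)

Explanation: The sign of the whole expression was flipped: the term (t + 1)*exp(t) was incorrectly written as -(t + 1)*exp(t)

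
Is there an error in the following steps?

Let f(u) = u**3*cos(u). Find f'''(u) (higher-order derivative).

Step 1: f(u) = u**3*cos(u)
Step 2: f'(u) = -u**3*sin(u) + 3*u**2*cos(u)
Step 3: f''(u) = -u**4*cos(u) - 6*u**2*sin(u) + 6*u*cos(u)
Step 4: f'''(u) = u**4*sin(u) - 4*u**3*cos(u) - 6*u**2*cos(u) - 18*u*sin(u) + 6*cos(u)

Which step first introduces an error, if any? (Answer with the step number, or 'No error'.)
Step 3

Step 3 is incorrect due to a wrong exponent.
The step shows: -u**4*cos(u) - 6*u**2*sin(u) + 6*u*cos(u)
The correct value should be: -u**3*cos(u) - 6*u**2*sin(u) + 6*u*cos(u)

Explanation: The exponent 3 on u was incorrectly written as 4: the term -u**3*cos(u) was incorrectly written as -u**4*cos(u)
The later steps are derived from this incorrect expression, so the error originates in Step 3.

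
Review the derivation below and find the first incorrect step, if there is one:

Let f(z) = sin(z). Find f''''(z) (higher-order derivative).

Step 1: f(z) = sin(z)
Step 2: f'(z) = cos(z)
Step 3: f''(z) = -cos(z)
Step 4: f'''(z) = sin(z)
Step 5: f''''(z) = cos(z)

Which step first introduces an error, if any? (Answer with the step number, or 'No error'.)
Step 3

Step 3 is incorrect due to a wrong trig function.
The step shows: -cos(z)
The correct value should be: -sin(z)

Explanation: sin(z) was incorrectly written as cos(z): the term -sin(z) was incorrectly written as -cos(z)
The later steps are derived from this incorrect expression, so the error originates in Step 3.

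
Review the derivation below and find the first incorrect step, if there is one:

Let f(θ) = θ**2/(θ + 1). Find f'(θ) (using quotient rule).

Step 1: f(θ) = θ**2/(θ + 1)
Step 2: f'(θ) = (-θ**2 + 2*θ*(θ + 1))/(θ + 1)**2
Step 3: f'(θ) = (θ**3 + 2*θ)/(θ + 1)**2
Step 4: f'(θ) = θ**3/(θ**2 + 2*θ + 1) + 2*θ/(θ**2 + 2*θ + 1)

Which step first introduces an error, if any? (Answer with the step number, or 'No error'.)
Step 3

Step 3 is incorrect due to a wrong exponent.
The step shows: (θ**3 + 2*θ)/(θ + 1)**2
The correct value should be: (θ**2 + 2*θ)/(θ + 1)**2

Explanation: The exponent 2 on θ was incorrectly written as 3: the term (θ**2 + 2*θ)/(θ + 1)**2 was incorrectly written as (θ**3 + 2*θ)/(θ + 1)**2
The later steps are derived from this incorrect expression, so the error originates in Step 3.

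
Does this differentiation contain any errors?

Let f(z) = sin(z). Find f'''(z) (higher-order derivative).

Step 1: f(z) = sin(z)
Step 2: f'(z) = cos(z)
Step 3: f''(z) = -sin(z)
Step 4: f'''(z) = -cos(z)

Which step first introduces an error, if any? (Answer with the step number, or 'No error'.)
No error

All steps in this derivation are correct.
The final answer f'''(z) = -cos(z) is valid.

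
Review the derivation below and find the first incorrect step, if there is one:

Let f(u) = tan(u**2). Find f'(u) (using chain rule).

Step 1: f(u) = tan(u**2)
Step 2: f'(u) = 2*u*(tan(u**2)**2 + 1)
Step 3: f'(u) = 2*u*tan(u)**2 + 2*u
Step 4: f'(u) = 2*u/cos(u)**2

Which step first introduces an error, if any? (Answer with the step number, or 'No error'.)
Step 3

Step 3 is incorrect due to a wrong exponent.
The step shows: 2*u*tan(u)**2 + 2*u
The correct value should be: 2*u*tan(u**2)**2 + 2*u

Explanation: The exponent 2 on u was incorrectly written as 1: the term 2*u*tan(u**2)**2 was incorrectly written as 2*u*tan(u)**2
The later steps are derived from this incorrect expression, so the error originates in Step 3.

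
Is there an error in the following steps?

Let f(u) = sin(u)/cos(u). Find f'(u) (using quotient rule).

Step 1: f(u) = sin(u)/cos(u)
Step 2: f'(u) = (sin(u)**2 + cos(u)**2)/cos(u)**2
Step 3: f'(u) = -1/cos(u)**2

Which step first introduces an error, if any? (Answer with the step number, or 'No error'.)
Step 3

Step 3 is incorrect due to a sign flip.
The step shows: -1/cos(u)**2
The correct value should be: cos(u)**(-2)

Explanation: The sign of the whole expression was flipped: the term cos(u)**(-2) was incorrectly written as -1/cos(u)**2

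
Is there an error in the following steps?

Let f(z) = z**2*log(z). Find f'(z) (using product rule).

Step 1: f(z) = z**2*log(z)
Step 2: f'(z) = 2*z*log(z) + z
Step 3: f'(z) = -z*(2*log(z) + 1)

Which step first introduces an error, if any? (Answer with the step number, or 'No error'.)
Step 3

Step 3 is incorrect due to a sign flip.
The step shows: -z*(2*log(z) + 1)
The correct value should be: z*(2*log(z) + 1)

Explanation: The sign of the whole expression was flipped: the term z*(2*log(z) + 1) was incorrectly written as -z*(2*log(z) + 1)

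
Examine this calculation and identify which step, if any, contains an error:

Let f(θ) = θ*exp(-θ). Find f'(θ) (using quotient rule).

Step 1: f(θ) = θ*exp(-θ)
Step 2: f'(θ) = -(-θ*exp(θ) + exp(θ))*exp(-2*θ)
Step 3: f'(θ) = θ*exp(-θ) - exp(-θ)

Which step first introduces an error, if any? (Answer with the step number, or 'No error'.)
Step 2

Step 2 is incorrect due to a sign flip.
The step shows: -(-θ*exp(θ) + exp(θ))*exp(-2*θ)
The correct value should be: (-θ*exp(θ) + exp(θ))*exp(-2*θ)

Explanation: The sign of the whole expression was flipped: the term (-θ*exp(θ) + exp(θ))*exp(-2*θ) was incorrectly written as -(-θ*exp(θ) + exp(θ))*exp(-2*θ)
The later steps are derived from this incorrect expression, so the error originates in Step 2.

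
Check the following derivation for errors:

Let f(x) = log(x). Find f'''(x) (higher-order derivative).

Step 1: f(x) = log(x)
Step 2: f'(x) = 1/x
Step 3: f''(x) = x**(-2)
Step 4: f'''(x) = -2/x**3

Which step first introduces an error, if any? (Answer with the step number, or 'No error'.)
Step 3

Step 3 is incorrect due to a sign flip.
The step shows: x**(-2)
The correct value should be: -1/x**2

Explanation: The sign of the whole expression was flipped: the term -1/x**2 was incorrectly written as x**(-2)
The later steps are derived from this incorrect expression, so the error originates in Step 3.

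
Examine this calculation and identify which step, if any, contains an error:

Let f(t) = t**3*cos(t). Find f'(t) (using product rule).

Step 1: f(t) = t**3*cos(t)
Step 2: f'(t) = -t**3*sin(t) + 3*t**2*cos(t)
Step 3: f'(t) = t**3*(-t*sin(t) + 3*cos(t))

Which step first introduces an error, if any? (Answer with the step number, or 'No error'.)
Step 3

Step 3 is incorrect due to a wrong exponent.
The step shows: t**3*(-t*sin(t) + 3*cos(t))
The correct value should be: t**2*(-t*sin(t) + 3*cos(t))

Explanation: The exponent 2 on t was incorrectly written as 3: the term t**2*(-t*sin(t) + 3*cos(t)) was incorrectly written as t**3*(-t*sin(t) + 3*cos(t))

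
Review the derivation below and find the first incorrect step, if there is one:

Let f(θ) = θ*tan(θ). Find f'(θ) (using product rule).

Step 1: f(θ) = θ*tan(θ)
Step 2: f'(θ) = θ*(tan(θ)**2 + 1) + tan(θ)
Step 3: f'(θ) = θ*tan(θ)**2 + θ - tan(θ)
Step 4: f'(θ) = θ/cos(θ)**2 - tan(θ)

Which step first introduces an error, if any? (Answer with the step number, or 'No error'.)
Step 3

Step 3 is incorrect due to a sign flip.
The step shows: θ*tan(θ)**2 + θ - tan(θ)
The correct value should be: θ*tan(θ)**2 + θ + tan(θ)

Explanation: The sign of one term was flipped: the term tan(θ) was incorrectly written as -tan(θ)
The later steps are derived from this incorrect expression, so the error originates in Step 3.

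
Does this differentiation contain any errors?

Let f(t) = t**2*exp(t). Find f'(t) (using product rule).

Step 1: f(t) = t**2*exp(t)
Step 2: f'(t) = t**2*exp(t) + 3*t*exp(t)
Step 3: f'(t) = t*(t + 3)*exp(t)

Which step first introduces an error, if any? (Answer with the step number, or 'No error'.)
Step 2

Step 2 is incorrect due to a wrong coefficient.
The step shows: t**2*exp(t) + 3*t*exp(t)
The correct value should be: t**2*exp(t) + 2*t*exp(t)

Explanation: The coefficient 2 was incorrectly written as 3: the term 2*t*exp(t) was incorrectly written as 3*t*exp(t)
The later steps are derived from this incorrect expression, so the error originates in Step 2.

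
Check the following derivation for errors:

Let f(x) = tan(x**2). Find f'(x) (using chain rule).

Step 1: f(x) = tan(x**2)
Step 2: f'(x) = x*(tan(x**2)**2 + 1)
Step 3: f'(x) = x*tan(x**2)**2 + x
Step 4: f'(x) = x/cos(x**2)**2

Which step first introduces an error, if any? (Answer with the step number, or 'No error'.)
Step 2

Step 2 is incorrect due to a wrong coefficient.
The step shows: x*(tan(x**2)**2 + 1)
The correct value should be: 2*x*(tan(x**2)**2 + 1)

Explanation: The coefficient 2 was incorrectly written as 1: the term 2*x*(tan(x**2)**2 + 1) was incorrectly written as x*(tan(x**2)**2 + 1)
The later steps are derived from this incorrect expression, so the error originates in Step 2.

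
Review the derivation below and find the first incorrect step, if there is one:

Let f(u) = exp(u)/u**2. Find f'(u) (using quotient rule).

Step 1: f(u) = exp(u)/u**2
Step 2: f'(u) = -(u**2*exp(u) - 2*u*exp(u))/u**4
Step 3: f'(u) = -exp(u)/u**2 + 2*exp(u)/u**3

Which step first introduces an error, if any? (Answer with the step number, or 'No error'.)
Step 2

Step 2 is incorrect due to a sign flip.
The step shows: -(u**2*exp(u) - 2*u*exp(u))/u**4
The correct value should be: (u**2*exp(u) - 2*u*exp(u))/u**4

Explanation: The sign of the whole expression was flipped: the term (u**2*exp(u) - 2*u*exp(u))/u**4 was incorrectly written as -(u**2*exp(u) - 2*u*exp(u))/u**4
The later steps are derived from this incorrect expression, so the error originates in Step 2.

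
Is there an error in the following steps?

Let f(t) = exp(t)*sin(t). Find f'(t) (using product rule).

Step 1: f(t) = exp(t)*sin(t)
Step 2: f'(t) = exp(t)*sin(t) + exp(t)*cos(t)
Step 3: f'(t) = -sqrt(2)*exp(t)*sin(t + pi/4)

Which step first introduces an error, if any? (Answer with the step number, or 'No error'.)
Step 3

Step 3 is incorrect due to a sign flip.
The step shows: -sqrt(2)*exp(t)*sin(t + pi/4)
The correct value should be: sqrt(2)*exp(t)*sin(t + pi/4)

Explanation: The sign of the whole expression was flipped: the term sqrt(2)*exp(t)*sin(t + pi/4) was incorrectly written as -sqrt(2)*exp(t)*sin(t + pi/4)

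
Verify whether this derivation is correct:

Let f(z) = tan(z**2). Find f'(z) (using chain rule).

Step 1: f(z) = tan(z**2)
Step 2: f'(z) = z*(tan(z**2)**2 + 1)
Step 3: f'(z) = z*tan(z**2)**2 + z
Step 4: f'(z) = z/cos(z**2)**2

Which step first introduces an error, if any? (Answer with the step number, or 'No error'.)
Step 2

Step 2 is incorrect due to a wrong coefficient.
The step shows: z*(tan(z**2)**2 + 1)
The correct value should be: 2*z*(tan(z**2)**2 + 1)

Explanation: The coefficient 2 was incorrectly written as 1: the term 2*z*(tan(z**2)**2 + 1) was incorrectly written as z*(tan(z**2)**2 + 1)
The later steps are derived from this incorrect expression, so the error originates in Step 2.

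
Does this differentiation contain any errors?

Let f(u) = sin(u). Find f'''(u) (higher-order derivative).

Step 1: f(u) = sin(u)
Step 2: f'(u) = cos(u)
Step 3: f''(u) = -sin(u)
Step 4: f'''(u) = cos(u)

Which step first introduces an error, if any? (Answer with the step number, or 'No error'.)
Step 4

Step 4 is incorrect due to a sign flip.
The step shows: cos(u)
The correct value should be: -cos(u)

Explanation: The sign of the whole expression was flipped: the term -cos(u) was incorrectly written as cos(u)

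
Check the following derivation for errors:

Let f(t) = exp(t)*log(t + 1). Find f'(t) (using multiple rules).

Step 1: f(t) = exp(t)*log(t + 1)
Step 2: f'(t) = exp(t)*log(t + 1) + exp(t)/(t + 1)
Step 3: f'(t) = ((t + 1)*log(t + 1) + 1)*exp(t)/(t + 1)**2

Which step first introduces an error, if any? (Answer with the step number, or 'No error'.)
Step 3

Step 3 is incorrect due to a wrong exponent.
The step shows: ((t + 1)*log(t + 1) + 1)*exp(t)/(t + 1)**2
The correct value should be: ((t + 1)*log(t + 1) + 1)*exp(t)/(t + 1)

Explanation: The exponent -1 on t + 1 was incorrectly written as -2: the term ((t + 1)*log(t + 1) + 1)*exp(t)/(t + 1) was incorrectly written as ((t + 1)*log(t + 1) + 1)*exp(t)/(t + 1)**2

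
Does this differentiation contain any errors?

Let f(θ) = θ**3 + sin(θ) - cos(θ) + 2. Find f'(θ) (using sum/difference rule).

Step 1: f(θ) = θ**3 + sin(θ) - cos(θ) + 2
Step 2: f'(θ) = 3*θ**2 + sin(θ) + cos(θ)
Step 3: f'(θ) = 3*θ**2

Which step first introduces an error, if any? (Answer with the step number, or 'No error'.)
Step 3

Step 3 is incorrect due to a dropped term.
The step shows: 3*θ**2
The correct value should be: 3*θ**2 + sqrt(2)*sin(θ + pi/4)

Explanation: A term was dropped: the term sqrt(2)*sin(θ + pi/4) was incorrectly omitted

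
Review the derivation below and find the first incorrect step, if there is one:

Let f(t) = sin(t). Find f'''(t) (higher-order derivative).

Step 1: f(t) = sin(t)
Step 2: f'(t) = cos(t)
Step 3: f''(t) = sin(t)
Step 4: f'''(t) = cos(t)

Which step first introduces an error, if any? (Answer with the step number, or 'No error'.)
Step 3

Step 3 is incorrect due to a sign flip.
The step shows: sin(t)
The correct value should be: -sin(t)

Explanation: The sign of the whole expression was flipped: the term -sin(t) was incorrectly written as sin(t)
The later steps are derived from this incorrect expression, so the error originates in Step 3.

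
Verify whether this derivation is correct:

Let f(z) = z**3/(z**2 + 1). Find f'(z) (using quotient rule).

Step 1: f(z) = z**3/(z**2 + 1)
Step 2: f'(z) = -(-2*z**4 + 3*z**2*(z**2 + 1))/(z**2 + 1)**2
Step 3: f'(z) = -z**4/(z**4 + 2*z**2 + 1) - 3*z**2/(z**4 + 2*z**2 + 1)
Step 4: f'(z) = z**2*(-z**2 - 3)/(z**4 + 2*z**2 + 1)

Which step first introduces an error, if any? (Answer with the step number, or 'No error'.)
Step 2

Step 2 is incorrect due to a sign flip.
The step shows: -(-2*z**4 + 3*z**2*(z**2 + 1))/(z**2 + 1)**2
The correct value should be: (-2*z**4 + 3*z**2*(z**2 + 1))/(z**2 + 1)**2

Explanation: The sign of the whole expression was flipped: the term (-2*z**4 + 3*z**2*(z**2 + 1))/(z**2 + 1)**2 was incorrectly written as -(-2*z**4 + 3*z**2*(z**2 + 1))/(z**2 + 1)**2
The later steps are derived from this incorrect expression, so the error originates in Step 2.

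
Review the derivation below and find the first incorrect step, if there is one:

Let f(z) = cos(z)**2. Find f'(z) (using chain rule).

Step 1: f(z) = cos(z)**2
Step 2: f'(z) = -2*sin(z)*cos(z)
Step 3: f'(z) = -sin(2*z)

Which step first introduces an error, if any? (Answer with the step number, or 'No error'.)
No error

All steps in this derivation are correct.
The final answer f'(z) = -sin(2*z) is valid.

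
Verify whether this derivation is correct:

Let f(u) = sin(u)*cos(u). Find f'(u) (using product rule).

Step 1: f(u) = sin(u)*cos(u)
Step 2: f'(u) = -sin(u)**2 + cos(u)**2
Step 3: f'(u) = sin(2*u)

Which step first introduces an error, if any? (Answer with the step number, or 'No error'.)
Step 3

Step 3 is incorrect due to a wrong trig function.
The step shows: sin(2*u)
The correct value should be: cos(2*u)

Explanation: cos(2*u) was incorrectly written as sin(2*u): the term cos(2*u) was incorrectly written as sin(2*u)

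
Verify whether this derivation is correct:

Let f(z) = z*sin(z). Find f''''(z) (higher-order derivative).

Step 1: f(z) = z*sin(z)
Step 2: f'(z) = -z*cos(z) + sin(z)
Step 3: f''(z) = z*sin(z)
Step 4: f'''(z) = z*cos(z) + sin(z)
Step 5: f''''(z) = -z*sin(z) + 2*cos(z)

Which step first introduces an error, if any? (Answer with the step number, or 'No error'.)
Step 2

Step 2 is incorrect due to a sign flip.
The step shows: -z*cos(z) + sin(z)
The correct value should be: z*cos(z) + sin(z)

Explanation: The sign of one term was flipped: the term z*cos(z) was incorrectly written as -z*cos(z)
The later steps are derived from this incorrect expression, so the error originates in Step 2.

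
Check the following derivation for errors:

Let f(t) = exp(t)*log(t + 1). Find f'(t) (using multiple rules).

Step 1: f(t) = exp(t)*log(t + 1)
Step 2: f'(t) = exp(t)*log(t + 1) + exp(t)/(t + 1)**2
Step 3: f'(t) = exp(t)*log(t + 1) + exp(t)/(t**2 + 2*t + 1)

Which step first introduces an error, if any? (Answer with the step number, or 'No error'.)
Step 2

Step 2 is incorrect due to a wrong exponent.
The step shows: exp(t)*log(t + 1) + exp(t)/(t + 1)**2
The correct value should be: exp(t)*log(t + 1) + exp(t)/(t + 1)

Explanation: The exponent -1 on t + 1 was incorrectly written as -2: the term exp(t)/(t + 1) was incorrectly written as exp(t)/(t + 1)**2
The later steps are derived from this incorrect expression, so the error originates in Step 2.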